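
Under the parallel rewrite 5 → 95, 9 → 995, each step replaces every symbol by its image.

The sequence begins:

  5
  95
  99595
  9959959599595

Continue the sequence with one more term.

9959959599599595995959959959599595

φ(9959959599595) expands symbol-by-symbol to 995 995 95 995 995 95 995 95 995 995 95 995 95; joining the 13 pieces gives the next term.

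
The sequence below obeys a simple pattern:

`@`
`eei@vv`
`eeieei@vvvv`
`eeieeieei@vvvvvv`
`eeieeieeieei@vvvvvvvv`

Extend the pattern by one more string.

Each term wraps the previous one in eei on the left and vv on the right.
Applying this once more to eeieeieeieei@vvvvvvvv:

eeieeieeieeieei@vvvvvvvvvv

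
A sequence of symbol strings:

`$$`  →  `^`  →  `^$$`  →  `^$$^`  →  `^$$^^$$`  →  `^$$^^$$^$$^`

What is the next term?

^$$^^$$^$$^^$$^^$$

From term 3 onward, concatenate the last term with the second-to-last: ^·$$ = ^$$, ^$$·^ = ^$$^, …
The next term joins ^$$^^$$^$$^ and ^$$^^$$.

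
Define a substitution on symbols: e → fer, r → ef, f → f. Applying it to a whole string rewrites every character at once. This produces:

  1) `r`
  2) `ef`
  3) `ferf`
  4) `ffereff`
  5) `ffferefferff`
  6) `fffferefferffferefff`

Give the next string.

Applying the rule to each of the 20 symbols of fffferefferffferefff gives the pieces f f f f fer ef fer f f fer ef f f f fer ef fer f f f, which concatenate to the answer.

ffffferefferfffereffffferefferfff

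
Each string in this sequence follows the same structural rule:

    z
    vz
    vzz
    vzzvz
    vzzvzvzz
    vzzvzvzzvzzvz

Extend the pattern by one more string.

vzzvzvzzvzzvzvzzvzvzz

Each term (from the third on) is the previous term followed by the one before it: term 3 = vz·z = vzz.
Continuing: vzzvzvzzvzzvz · vzzvzvzz gives term 7.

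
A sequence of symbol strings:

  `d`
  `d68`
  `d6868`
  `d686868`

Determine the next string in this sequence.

d68686868

Each term is the previous one with 68 appended.
One more step from d686868 gives the answer.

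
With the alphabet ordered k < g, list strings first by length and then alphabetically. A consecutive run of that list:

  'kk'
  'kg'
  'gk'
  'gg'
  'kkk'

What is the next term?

The successor of kkk increments the rightmost position that isn't already g and resets every position after it to k.

kkg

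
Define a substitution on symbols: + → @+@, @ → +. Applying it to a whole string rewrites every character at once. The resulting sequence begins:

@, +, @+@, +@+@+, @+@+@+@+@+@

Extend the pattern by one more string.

Expanding @+@+@+@+@+@: @→+, +→@+@, @→+, +→@+@, @→+, +→@+@, @→+, +→@+@, @→+, +→@+@, @→+. Concatenated: + @+@ + @+@ + @+@ + @+@ + @+@ +.

+@+@+@+@+@+@+@+@+@+@+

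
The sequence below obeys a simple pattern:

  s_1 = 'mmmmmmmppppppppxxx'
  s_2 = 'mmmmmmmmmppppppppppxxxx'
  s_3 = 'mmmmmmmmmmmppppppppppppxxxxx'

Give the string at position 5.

The n-th term is 2n+1 m's then 2n+2 p's then n x's, where the shown terms are n = 3, 4, 5.
For term 5, n = 7, so the run lengths are 15, 16, 7.

mmmmmmmmmmmmmmmppppppppppppppppxxxxxxx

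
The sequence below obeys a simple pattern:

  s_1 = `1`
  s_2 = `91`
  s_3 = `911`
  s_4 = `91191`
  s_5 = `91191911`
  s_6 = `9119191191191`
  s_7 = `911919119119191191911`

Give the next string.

This is a Fibonacci-style word recurrence s(k) = s(k−1)·s(k−2): e.g. 91·1 = 911.
Continuing: 911919119119191191911 · 9119191191191 gives term 8.

9119191191191911919119119191191191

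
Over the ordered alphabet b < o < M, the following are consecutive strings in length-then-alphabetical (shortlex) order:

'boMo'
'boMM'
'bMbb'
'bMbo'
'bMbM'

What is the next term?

Find the rightmost character of bMbM below M, bump it to the next letter, and reset everything to its right to b.

bMob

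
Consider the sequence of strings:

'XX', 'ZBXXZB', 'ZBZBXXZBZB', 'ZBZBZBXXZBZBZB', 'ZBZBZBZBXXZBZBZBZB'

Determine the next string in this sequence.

ZBZBZBZBZBXXZBZBZBZBZB

Every step adds ZB to the front and ZB to the end of the previous string.
So the next term is ZB·ZBZBZBZBXXZBZBZBZB·ZB.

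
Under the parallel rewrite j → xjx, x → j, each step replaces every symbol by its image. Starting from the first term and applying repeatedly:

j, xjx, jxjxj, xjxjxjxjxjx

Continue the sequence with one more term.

jxjxjxjxjxjxjxjxjxjxj

Rewriting each symbol of xjxjxjxjxjx: x→j, j→xjx, x→j, j→xjx, x→j, j→xjx, x→j, j→xjx, x→j, j→xjx, x→j, which concatenates to j xjx j xjx j xjx j xjx j xjx j.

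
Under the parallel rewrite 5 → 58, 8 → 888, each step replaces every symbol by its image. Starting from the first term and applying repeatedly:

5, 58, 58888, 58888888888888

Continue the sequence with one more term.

φ(58888888888888) expands symbol-by-symbol to 58 888 888 888 888 888 888 888 888 888 888 888 888 888; joining the 14 pieces gives the next term.

58888888888888888888888888888888888888888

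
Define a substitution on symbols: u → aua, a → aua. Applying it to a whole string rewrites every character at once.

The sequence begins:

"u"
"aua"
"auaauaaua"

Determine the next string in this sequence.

auaauaauaauaauaauaauaauaaua

Expanding auaauaaua: a→aua, u→aua, a→aua, a→aua, u→aua, a→aua, a→aua, u→aua, a→aua. Concatenated: aua aua aua aua aua aua aua aua aua.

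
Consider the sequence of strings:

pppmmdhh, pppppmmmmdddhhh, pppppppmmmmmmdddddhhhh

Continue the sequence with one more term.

Reading off run lengths: p runs 3, 5, 7; m runs 2, 4, 6; d runs 1, 3, 5; h runs 2, 3, 4 — each is linear in n (n = 1, 2, …).
For the next term, n = 4, so the run lengths are 9, 8, 7, 5.

pppppppppmmmmmmmmdddddddhhhhh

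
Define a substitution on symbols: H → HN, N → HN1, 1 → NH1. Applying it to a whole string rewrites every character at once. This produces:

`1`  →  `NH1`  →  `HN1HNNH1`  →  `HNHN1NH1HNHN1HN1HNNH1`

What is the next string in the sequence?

HNHN1HNHN1NH1HN1HNNH1HNHN1HNHN1NH1HNHN1NH1HNHN1HN1HNNH1

φ(HNHN1NH1HNHN1HN1HNNH1) expands symbol-by-symbol to HN HN1 HN HN1 NH1 HN1 HN NH1 HN HN1 HN HN1 NH1 HN HN1 NH1 HN HN1 HN1 HN NH1; joining the 21 pieces gives the next term.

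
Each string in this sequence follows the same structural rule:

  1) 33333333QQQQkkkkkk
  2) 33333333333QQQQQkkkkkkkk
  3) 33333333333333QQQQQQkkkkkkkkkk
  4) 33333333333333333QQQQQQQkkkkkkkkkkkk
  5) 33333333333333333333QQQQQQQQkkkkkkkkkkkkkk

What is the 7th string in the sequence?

33333333333333333333333333QQQQQQQQQQkkkkkkkkkkkkkkkkkk

The n-th term is 3n-1 3's then n+1 Q's then 2n k's, where the shown terms are n = 3, 4, 5, 6, 7.
At n = 9 the blocks have lengths 26, 10, 18.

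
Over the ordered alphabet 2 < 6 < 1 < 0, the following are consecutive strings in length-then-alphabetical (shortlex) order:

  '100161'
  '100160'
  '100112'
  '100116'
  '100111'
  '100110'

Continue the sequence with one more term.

100102

Treat 100110 as a base-4 numeral over the given alphabet and add one, carrying through any trailing 0's.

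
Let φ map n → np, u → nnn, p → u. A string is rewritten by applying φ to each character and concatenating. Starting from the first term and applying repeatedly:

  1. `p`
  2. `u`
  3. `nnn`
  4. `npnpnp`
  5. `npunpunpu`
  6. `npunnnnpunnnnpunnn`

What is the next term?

npunnnnpnpnpnpunnnnpnpnpnpunnnnpnpnp

φ(npunnnnpunnnnpunnn) expands symbol-by-symbol to np u nnn np np np np u nnn np np np np u nnn np np np; joining the 18 pieces gives the next term.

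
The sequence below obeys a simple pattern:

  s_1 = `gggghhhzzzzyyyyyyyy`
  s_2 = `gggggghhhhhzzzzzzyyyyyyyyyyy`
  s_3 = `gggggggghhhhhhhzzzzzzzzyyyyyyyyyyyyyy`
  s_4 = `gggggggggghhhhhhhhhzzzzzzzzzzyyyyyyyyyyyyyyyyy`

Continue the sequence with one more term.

gggggggggggghhhhhhhhhhhzzzzzzzzzzzzyyyyyyyyyyyyyyyyyyyy

Term n consists of 2n g's, followed by 2n-1 h's, followed by 2n z's, followed by 3n+2 y's, where the shown terms are n = 2, 3, 4, 5.
Setting n = 6 gives 12, 11, 12, 20 characters in each block.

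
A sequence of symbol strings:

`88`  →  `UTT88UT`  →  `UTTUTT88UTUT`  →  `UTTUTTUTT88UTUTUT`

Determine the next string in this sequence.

s(k+1) = UTT·s(k)·UT, so each term gains UTT as a prefix and UT as a suffix.
Applying this once more to UTTUTTUTT88UTUTUT:

UTTUTTUTTUTT88UTUTUTUT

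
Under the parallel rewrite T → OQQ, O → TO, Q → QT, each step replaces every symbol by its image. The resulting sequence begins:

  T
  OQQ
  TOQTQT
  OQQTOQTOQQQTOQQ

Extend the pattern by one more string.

Rewriting the 15 symbols of OQQTOQTOQQQTOQQ one by one yields TO QT QT OQQ TO QT OQQ TO QT QT QT OQQ TO QT QT; concatenated:

TOQTQTOQQTOQTOQQTOQTQTQTOQQTOQTQT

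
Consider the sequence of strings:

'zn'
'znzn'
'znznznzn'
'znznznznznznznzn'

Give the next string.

znznznznznznznznznznznznznznznzn

Every step duplicates the string.
One more doubling of znznznznznznznzn gives the answer.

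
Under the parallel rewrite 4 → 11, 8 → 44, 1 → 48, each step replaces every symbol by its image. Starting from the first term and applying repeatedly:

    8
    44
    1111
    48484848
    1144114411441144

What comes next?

48481111484811114848111148481111

Replace each of the 16 characters of 1144114411441144 in place — 48 48 11 11 48 48 11 11 48 48 11 11 48 48 11 11 — and concatenate.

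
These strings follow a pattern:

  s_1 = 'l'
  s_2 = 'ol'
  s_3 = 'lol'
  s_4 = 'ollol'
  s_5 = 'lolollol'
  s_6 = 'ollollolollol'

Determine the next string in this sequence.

This is a Fibonacci-style word recurrence s(k) = s(k−2)·s(k−1): e.g. l·ol = lol.
So term 7 is lolollol·ollollolollol.

lolollolollollolollol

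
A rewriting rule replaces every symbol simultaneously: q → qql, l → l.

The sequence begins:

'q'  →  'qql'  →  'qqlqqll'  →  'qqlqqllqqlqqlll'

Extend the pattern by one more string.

qqlqqllqqlqqlllqqlqqllqqlqqllll

Applying the rule to each of the 15 symbols of qqlqqllqqlqqlll gives the pieces qql qql l qql qql l l qql qql l qql qql l l l, which concatenate to the answer.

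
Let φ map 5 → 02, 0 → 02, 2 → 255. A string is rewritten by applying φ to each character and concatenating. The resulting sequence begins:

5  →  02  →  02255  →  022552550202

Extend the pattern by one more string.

Apply φ to 022552550202 symbol by symbol: 0→02, 2→255, 2→255, 5→02, 5→02, 2→255, 5→02, 5→02, 0→02, 2→255, 0→02, 2→255; joined: 02 255 255 02 02 255 02 02 02 255 02 255.

02255255020225502020225502255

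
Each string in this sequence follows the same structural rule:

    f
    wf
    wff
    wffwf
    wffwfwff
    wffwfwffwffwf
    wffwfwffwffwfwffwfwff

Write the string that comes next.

Each term (from the third on) is the previous term followed by the one before it: term 3 = wf·f = wff.
The next term joins wffwfwffwffwfwffwfwff and wffwfwffwffwf.

wffwfwffwffwfwffwfwffwffwfwffwffwf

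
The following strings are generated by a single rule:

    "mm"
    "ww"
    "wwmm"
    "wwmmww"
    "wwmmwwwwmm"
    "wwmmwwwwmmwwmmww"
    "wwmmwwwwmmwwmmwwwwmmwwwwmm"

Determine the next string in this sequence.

From term 3 onward, concatenate the last term with the second-to-last: ww·mm = wwmm, wwmm·ww = wwmmww, …
So term 8 is wwmmwwwwmmwwmmwwwwmmwwwwmm·wwmmwwwwmmwwmmww.

wwmmwwwwmmwwmmwwwwmmwwwwmmwwmmwwwwmmwwmmww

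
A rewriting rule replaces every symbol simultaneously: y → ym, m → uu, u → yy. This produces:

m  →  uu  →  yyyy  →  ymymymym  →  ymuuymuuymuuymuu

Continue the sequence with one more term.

ymuuyyyyymuuyyyyymuuyyyyymuuyyyy

Applying the rule to each of the 16 symbols of ymuuymuuymuuymuu gives the pieces ym uu yy yy ym uu yy yy ym uu yy yy ym uu yy yy, which concatenate to the answer.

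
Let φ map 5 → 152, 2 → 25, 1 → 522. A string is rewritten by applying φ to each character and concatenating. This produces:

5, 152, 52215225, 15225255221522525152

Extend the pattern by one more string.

Rewriting the 20 symbols of 15225255221522525152 one by one yields 522 152 25 25 152 25 152 152 25 25 522 152 25 25 152 25 152 522 152 25; concatenated:

522152252515225152152252552215225251522515252215225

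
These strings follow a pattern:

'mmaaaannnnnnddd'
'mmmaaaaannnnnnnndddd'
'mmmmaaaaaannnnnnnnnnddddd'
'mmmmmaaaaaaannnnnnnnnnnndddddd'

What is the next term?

mmmmmmaaaaaaaannnnnnnnnnnnnnddddddd

The n-th term is n m's then n+2 a's then 2n+2 n's then n+1 d's, where the shown terms are n = 2, 3, 4, 5.
At n = 6 the blocks have lengths 6, 8, 14, 7.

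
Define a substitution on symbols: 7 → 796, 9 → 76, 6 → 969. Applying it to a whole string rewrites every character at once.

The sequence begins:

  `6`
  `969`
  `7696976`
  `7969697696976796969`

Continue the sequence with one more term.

7967696976969767969697696976796969796769697696976

φ(7969697696976796969) expands symbol-by-symbol to 796 76 969 76 969 76 796 969 76 969 76 796 969 796 76 969 76 969 76; joining the 19 pieces gives the next term.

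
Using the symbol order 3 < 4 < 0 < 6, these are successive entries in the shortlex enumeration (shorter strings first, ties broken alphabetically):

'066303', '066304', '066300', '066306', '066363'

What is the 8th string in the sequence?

066366

Advancing 3 positions from 066363 through 066363 → 066364 → 066360 reaches term 8.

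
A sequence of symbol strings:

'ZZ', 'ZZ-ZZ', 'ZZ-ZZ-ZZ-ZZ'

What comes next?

ZZ-ZZ-ZZ-ZZ-ZZ-ZZ-ZZ-ZZ

s(k+1) = s(k)·-·s(k) — each term doubles the last with '-' between the halves.
One more doubling of ZZ-ZZ-ZZ-ZZ gives the answer.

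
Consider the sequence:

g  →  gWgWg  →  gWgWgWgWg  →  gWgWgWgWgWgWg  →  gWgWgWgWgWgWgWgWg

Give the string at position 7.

Each term is the previous one with WgWg appended.
From gWgWgWgWgWgWgWgWg, 2 further steps: gWgWgWgWgWgWgWgWg → gWgWgWgWgWgWgWgWgWgWg → (answer).

gWgWgWgWgWgWgWgWgWgWgWgWg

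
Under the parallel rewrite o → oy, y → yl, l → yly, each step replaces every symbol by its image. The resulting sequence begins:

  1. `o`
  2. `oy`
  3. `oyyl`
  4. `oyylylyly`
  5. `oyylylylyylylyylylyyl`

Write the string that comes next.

oyylylylyylylyylylyylylylyylylyylylylyylylyylylyly

Applying the rule to each of the 21 symbols of oyylylylyylylyylylyyl gives the pieces oy yl yl yly yl yly yl yly yl yl yly yl yly yl yl yly yl yly yl yl yly, which concatenate to the answer.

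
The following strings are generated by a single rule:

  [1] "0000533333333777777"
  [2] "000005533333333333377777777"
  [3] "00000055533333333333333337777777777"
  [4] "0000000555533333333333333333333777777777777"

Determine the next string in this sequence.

Term n consists of n+2 0's, followed by n-1 5's, followed by 4n 3's, followed by 2n+2 7's, where the shown terms are n = 2, 3, 4, 5.
For the next term, n = 6, so the run lengths are 8, 5, 24, 14.

000000005555533333333333333333333333377777777777777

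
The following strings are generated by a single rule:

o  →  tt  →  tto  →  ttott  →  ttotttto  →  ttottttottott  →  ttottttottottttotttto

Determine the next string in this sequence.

This is a Fibonacci-style word recurrence s(k) = s(k−1)·s(k−2): e.g. tt·o = tto.
Continuing: ttottttottottttotttto · ttottttottott gives term 8.

ttottttottottttottttottottttottott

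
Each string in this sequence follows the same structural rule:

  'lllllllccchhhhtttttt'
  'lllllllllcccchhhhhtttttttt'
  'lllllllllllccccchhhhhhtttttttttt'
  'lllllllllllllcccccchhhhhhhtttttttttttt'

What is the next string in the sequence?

Reading off run lengths: l runs 7, 9, 11, 13; c runs 3, 4, 5, 6; h runs 4, 5, 6, 7; t runs 6, 8, 10, 12 — each is linear in n, where the shown terms are n = 3, 4, 5, 6.
At n = 7 the blocks have lengths 15, 7, 8, 14.

lllllllllllllllccccccchhhhhhhhtttttttttttttt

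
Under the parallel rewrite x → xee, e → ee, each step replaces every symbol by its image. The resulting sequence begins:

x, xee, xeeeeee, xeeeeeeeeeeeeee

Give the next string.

xeeeeeeeeeeeeeeeeeeeeeeeeeeeeee

Replace each of the 15 characters of xeeeeeeeeeeeeee in place — xee ee ee ee ee ee ee ee ee ee ee ee ee ee ee — and concatenate.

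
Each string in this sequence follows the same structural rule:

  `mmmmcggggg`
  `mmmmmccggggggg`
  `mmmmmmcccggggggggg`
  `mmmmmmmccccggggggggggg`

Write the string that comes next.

Term n consists of n+2 m's, followed by n-1 c's, followed by 2n+1 g's, where the shown terms are n = 2, 3, 4, 5.
For the next term, n = 6, so the run lengths are 8, 5, 13.

mmmmmmmmcccccggggggggggggg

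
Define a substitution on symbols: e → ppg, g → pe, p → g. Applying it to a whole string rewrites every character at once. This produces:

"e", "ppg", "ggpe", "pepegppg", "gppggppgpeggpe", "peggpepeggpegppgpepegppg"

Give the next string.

φ(peggpepeggpegppgpepegppg) expands symbol-by-symbol to g ppg pe pe g ppg g ppg pe pe g ppg pe g g pe g ppg g ppg pe g g pe; joining the 24 pieces gives the next term.

gppgpepegppggppgpepegppgpeggpegppggppgpeggpe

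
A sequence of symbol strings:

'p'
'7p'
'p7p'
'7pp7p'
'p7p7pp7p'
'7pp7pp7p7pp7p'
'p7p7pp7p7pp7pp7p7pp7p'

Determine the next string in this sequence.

7pp7pp7p7pp7pp7p7pp7p7pp7pp7p7pp7p

Each term (from the third on) is the two preceding terms concatenated in order: term 3 = p·7p = p7p.
The next term joins 7pp7pp7p7pp7p and p7p7pp7p7pp7pp7p7pp7p.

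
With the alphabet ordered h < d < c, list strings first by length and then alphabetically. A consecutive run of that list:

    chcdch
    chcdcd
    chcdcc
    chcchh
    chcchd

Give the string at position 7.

Continuing the enumeration 2 steps past chcchd: chcchd → chcchc → (answer).

chccdh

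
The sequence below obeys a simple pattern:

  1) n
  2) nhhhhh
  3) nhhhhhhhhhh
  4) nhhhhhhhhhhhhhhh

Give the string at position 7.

nhhhhhhhhhhhhhhhhhhhhhhhhhhhhhh

Each term is the previous one with hhhhh appended.
From nhhhhhhhhhhhhhhh, 3 further steps: nhhhhhhhhhhhhhhh → nhhhhhhhhhhhhhhhhhhhh → nhhhhhhhhhhhhhhhhhhhhhhhhh → (answer).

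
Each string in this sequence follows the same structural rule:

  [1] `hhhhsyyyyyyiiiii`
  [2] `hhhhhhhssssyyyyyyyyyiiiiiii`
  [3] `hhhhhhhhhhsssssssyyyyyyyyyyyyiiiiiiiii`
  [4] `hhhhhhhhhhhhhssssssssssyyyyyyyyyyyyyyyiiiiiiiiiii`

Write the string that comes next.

hhhhhhhhhhhhhhhhsssssssssssssyyyyyyyyyyyyyyyyyyiiiiiiiiiiiii

Each string has the form h^{3n+1} s^{3n-2} y^{3n+3} i^{2n+3} (n = 1, 2, …).
For the next term, n = 5, so the run lengths are 16, 13, 18, 13.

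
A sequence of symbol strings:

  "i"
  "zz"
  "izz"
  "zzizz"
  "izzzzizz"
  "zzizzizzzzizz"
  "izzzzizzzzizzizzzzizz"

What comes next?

From term 3 onward, concatenate the second-to-last term with the last: i·zz = izz, zz·izz = zzizz, …
The next term joins zzizzizzzzizz and izzzzizzzzizzizzzzizz.

zzizzizzzzizzizzzzizzzzizzizzzzizz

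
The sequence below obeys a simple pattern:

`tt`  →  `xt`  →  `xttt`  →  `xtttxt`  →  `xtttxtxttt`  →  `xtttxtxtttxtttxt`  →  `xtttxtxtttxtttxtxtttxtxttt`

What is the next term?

This is a Fibonacci-style word recurrence s(k) = s(k−1)·s(k−2): e.g. xt·tt = xttt.
Continuing: xtttxtxtttxtttxtxtttxtxttt · xtttxtxtttxtttxt gives term 8.

xtttxtxtttxtttxtxtttxtxtttxtttxtxtttxtttxt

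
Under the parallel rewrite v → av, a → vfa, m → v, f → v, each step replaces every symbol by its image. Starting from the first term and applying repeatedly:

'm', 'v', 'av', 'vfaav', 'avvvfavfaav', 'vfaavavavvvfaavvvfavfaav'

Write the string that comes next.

φ(vfaavavavvvfaavvvfavfaav) expands symbol-by-symbol to av v vfa vfa av vfa av vfa av av av v vfa vfa av av av v vfa av v vfa vfa av; joining the 24 pieces gives the next term.

avvvfavfaavvfaavvfaavavavvvfavfaavavavvvfaavvvfavfaav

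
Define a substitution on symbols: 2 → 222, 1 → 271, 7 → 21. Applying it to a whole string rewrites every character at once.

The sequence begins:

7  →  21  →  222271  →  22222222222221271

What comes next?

Rewriting the 17 symbols of 22222222222221271 one by one yields 222 222 222 222 222 222 222 222 222 222 222 222 222 271 222 21 271; concatenated:

22222222222222222222222222222222222222227122221271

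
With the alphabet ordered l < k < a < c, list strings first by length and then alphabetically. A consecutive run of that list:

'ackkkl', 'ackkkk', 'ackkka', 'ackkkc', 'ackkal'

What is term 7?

ackkaa

Advancing 2 positions from ackkal through ackkal → ackkak reaches term 7.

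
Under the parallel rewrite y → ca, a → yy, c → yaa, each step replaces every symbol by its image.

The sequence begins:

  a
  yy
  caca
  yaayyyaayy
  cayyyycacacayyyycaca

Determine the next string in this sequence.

Applying the rule to each of the 20 symbols of cayyyycacacayyyycaca gives the pieces yaa yy ca ca ca ca yaa yy yaa yy yaa yy ca ca ca ca yaa yy yaa yy, which concatenate to the answer.

yaayycacacacayaayyyaayyyaayycacacacayaayyyaayy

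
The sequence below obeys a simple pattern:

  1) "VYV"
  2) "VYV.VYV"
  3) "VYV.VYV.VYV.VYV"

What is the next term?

Every step duplicates the string with '.' between the halves.
One more doubling of VYV.VYV.VYV.VYV gives the answer.

VYV.VYV.VYV.VYV.VYV.VYV.VYV.VYV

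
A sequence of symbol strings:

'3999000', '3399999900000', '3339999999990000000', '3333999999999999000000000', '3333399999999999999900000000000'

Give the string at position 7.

The n-th term is n 3's then 3n 9's then 2n+1 0's (n = 1, 2, …).
Setting n = 7 gives 7, 21, 15 characters in each block.

3333333999999999999999999999000000000000000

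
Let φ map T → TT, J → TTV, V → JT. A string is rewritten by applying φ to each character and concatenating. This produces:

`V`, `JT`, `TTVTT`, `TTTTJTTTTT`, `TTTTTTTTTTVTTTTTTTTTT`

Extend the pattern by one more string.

Replace each of the 21 characters of TTTTTTTTTTVTTTTTTTTTT in place — TT TT TT TT TT TT TT TT TT TT JT TT TT TT TT TT TT TT TT TT TT — and concatenate.

TTTTTTTTTTTTTTTTTTTTJTTTTTTTTTTTTTTTTTTTTT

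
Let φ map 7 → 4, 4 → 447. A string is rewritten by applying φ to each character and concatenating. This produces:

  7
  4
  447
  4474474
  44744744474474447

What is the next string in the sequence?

44744744474474447447447444744744474474474

Applying the rule to each of the 17 symbols of 44744744474474447 gives the pieces 447 447 4 447 447 4 447 447 447 4 447 447 4 447 447 447 4, which concatenate to the answer.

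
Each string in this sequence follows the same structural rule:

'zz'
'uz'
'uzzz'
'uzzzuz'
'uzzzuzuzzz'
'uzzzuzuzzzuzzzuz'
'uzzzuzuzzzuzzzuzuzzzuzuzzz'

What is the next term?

uzzzuzuzzzuzzzuzuzzzuzuzzzuzzzuzuzzzuzzzuz

From term 3 onward, concatenate the last term with the second-to-last: uz·zz = uzzz, uzzz·uz = uzzzuz, …
So term 8 is uzzzuzuzzzuzzzuzuzzzuzuzzz·uzzzuzuzzzuzzzuz.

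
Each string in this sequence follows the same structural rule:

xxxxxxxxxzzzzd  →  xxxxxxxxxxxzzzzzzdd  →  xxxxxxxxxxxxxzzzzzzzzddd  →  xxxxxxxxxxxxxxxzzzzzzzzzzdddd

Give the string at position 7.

The n-th term is 2n+3 x's then 2n-2 z's then n-2 d's, where the shown terms are n = 3, 4, 5, 6.
For term 7, n = 9, so the run lengths are 21, 16, 7.

xxxxxxxxxxxxxxxxxxxxxzzzzzzzzzzzzzzzzddddddd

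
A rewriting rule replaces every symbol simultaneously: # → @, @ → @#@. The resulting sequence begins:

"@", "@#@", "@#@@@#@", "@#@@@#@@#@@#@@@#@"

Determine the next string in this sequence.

@#@@@#@@#@@#@@@#@@#@@@#@@#@@@#@@#@@#@@@#@

Replace each of the 17 characters of @#@@@#@@#@@#@@@#@ in place — @#@ @ @#@ @#@ @#@ @ @#@ @#@ @ @#@ @#@ @ @#@ @#@ @#@ @ @#@ — and concatenate.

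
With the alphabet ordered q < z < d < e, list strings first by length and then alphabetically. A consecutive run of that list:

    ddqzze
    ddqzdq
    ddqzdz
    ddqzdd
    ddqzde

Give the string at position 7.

Advancing 2 positions from ddqzde through ddqzde → ddqzeq reaches term 7.

ddqzez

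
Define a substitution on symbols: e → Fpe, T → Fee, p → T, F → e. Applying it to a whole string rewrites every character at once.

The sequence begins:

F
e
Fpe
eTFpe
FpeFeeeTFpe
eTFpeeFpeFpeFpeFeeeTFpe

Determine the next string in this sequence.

Replace each of the 23 characters of eTFpeeFpeFpeFpeFeeeTFpe in place — Fpe Fee e T Fpe Fpe e T Fpe e T Fpe e T Fpe e Fpe Fpe Fpe Fee e T Fpe — and concatenate.

FpeFeeeTFpeFpeeTFpeeTFpeeTFpeeFpeFpeFpeFeeeTFpe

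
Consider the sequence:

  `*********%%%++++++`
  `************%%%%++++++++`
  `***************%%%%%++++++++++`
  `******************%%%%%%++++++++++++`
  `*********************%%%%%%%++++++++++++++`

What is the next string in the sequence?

Term n consists of 3n *'s, followed by n %'s, followed by 2n +'s, where the shown terms are n = 3, 4, 5, 6, 7.
For the next term, n = 8, so the run lengths are 24, 8, 16.

************************%%%%%%%%++++++++++++++++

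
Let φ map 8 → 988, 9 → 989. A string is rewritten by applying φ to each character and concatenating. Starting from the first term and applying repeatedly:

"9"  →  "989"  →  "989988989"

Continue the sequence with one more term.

989988989989988988989988989

Apply φ to 989988989 symbol by symbol: 9→989, 8→988, 9→989, 9→989, 8→988, 8→988, 9→989, 8→988, 9→989; joined: 989 988 989 989 988 988 989 988 989.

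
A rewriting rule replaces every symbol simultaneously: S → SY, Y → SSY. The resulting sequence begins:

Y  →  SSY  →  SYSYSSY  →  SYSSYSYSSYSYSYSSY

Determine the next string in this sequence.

SYSSYSYSYSSYSYSSYSYSYSSYSYSSYSYSSYSYSYSSY

φ(SYSSYSYSSYSYSYSSY) expands symbol-by-symbol to SY SSY SY SY SSY SY SSY SY SY SSY SY SSY SY SSY SY SY SSY; joining the 17 pieces gives the next term.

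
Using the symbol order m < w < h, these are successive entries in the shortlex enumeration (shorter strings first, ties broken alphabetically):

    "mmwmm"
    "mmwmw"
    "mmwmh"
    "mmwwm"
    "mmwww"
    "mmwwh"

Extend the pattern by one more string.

mmwhm

Find the rightmost character of mmwwh below h, bump it to the next letter, and reset everything to its right to m.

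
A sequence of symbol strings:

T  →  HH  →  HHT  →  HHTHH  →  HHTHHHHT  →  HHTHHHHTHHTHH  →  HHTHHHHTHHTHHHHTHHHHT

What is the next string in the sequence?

HHTHHHHTHHTHHHHTHHHHTHHTHHHHTHHTHH

From term 3 onward, concatenate the last term with the second-to-last: HH·T = HHT, HHT·HH = HHTHH, …
The next term joins HHTHHHHTHHTHHHHTHHHHT and HHTHHHHTHHTHH.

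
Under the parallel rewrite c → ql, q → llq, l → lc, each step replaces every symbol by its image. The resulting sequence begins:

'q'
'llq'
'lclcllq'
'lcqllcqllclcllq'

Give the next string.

lcqlllqlclcqlllqlclcqllcqllclcllq

φ(lcqllcqllclcllq) expands symbol-by-symbol to lc ql llq lc lc ql llq lc lc ql lc ql lc lc llq; joining the 15 pieces gives the next term.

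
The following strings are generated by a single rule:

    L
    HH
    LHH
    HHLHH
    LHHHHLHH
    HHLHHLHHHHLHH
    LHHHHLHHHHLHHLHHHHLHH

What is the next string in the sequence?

This is a Fibonacci-style word recurrence s(k) = s(k−2)·s(k−1): e.g. L·HH = LHH.
Continuing: HHLHHLHHHHLHH · LHHHHLHHHHLHHLHHHHLHH gives term 8.

HHLHHLHHHHLHHLHHHHLHHHHLHHLHHHHLHH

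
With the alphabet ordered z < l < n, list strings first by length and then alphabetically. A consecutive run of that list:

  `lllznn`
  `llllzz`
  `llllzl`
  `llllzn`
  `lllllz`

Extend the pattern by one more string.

Treat lllllz as a base-3 numeral over the given alphabet and add one, carrying through any trailing n's.

llllll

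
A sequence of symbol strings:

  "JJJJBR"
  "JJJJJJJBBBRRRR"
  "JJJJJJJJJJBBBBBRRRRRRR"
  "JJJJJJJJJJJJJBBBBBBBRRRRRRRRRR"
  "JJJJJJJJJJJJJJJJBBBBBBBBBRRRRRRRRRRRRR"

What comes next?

The n-th term is 3n+1 J's then 2n-1 B's then 3n-2 R's (n = 1, 2, …).
Setting n = 6 gives 19, 11, 16 characters in each block.

JJJJJJJJJJJJJJJJJJJBBBBBBBBBBBRRRRRRRRRRRRRRRR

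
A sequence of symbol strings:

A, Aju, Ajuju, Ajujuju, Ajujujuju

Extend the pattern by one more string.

The strings grow by a fixed suffix ju each time.
One more step from Ajujujuju gives the answer.

Ajujujujuju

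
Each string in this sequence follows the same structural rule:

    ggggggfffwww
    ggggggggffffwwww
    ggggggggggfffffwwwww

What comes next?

The n-th term is 2n g's then n f's then n w's, where the shown terms are n = 3, 4, 5.
At n = 6 the blocks have lengths 12, 6, 6.

ggggggggggggffffffwwwwww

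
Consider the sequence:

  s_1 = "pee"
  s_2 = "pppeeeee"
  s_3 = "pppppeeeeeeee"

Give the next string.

pppppppeeeeeeeeeee

Reading off run lengths: p runs 1, 3, 5; e runs 2, 5, 8 — each is linear in n (n = 1, 2, …).
For the next term, n = 4, so the run lengths are 7, 11.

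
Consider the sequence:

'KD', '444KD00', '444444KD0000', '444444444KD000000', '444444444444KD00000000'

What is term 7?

444444444444444444KD000000000000

Each term wraps the previous one in 444 on the left and 00 on the right.
From 444444444444KD00000000, 2 further steps: 444444444444KD00000000 → 444444444444444KD0000000000 → (answer).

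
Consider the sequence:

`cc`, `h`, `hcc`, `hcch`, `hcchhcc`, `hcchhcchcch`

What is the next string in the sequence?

hcchhcchcchhcchhcc

From term 3 onward, concatenate the last term with the second-to-last: h·cc = hcc, hcc·h = hcch, …
The next term joins hcchhcchcch and hcchhcc.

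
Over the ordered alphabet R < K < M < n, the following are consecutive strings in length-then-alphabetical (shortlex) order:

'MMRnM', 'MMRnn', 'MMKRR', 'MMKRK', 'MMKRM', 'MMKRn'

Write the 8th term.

MMKKK

Advancing 2 positions from MMKRn through MMKRn → MMKKR reaches term 8.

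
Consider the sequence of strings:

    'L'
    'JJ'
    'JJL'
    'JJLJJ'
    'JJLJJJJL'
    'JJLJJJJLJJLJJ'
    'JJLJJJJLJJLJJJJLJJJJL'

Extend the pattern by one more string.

JJLJJJJLJJLJJJJLJJJJLJJLJJJJLJJLJJ

From term 3 onward, concatenate the last term with the second-to-last: JJ·L = JJL, JJL·JJ = JJLJJ, …
The next term joins JJLJJJJLJJLJJJJLJJJJL and JJLJJJJLJJLJJ.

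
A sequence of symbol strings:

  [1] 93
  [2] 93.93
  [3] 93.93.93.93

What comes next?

Each string is two copies of the previous one joined by '.'.
Doubling 93.93.93.93 with '.' between the halves:

93.93.93.93.93.93.93.93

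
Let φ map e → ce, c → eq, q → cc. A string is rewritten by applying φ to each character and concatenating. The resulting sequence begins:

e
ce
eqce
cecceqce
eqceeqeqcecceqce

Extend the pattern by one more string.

Replace each of the 16 characters of eqceeqeqcecceqce in place — ce cc eq ce ce cc ce cc eq ce eq eq ce cc eq ce — and concatenate.

cecceqcececccecceqceeqeqcecceqce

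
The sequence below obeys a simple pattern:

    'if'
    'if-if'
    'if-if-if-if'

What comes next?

Every step duplicates the string with '-' between the halves.
Doubling if-if-if-if with '-' between the halves:

if-if-if-if-if-if-if-if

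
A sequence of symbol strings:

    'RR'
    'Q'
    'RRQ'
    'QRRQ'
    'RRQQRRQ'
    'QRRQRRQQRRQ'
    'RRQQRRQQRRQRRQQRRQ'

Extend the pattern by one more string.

QRRQRRQQRRQRRQQRRQQRRQRRQQRRQ

From term 3 onward, concatenate the second-to-last term with the last: RR·Q = RRQ, Q·RRQ = QRRQ, …
The next term joins QRRQRRQQRRQ and RRQQRRQQRRQRRQQRRQ.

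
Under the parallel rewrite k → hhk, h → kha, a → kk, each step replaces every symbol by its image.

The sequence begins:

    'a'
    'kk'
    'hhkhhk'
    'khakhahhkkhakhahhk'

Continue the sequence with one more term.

hhkkhakkhhkkhakkkhakhahhkhhkkhakkhhkkhakkkhakhahhk

φ(khakhahhkkhakhahhk) expands symbol-by-symbol to hhk kha kk hhk kha kk kha kha hhk hhk kha kk hhk kha kk kha kha hhk; joining the 18 pieces gives the next term.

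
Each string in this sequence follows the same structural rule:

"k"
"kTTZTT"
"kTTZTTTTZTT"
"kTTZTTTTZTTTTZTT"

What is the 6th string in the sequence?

Every step adds TTZTT to the end: s(k+1) = s(k)·TTZTT.
From kTTZTTTTZTTTTZTT, 2 further steps: kTTZTTTTZTTTTZTT → kTTZTTTTZTTTTZTTTTZTT → (answer).

kTTZTTTTZTTTTZTTTTZTTTTZTT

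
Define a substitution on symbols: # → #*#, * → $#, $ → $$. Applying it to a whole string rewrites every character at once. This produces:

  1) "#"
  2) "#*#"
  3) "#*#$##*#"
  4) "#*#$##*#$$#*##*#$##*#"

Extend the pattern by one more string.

#*#$##*#$$#*##*#$##*#$$$$#*#$##*##*#$##*#$$#*##*#$##*#

Replace each of the 21 characters of #*#$##*#$$#*##*#$##*# in place — #*# $# #*# $$ #*# #*# $# #*# $$ $$ #*# $# #*# #*# $# #*# $$ #*# #*# $# #*# — and concatenate.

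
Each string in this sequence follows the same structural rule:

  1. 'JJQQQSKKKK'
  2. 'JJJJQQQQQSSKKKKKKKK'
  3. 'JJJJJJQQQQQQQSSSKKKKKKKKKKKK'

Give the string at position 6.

Each string has the form J^{2n} Q^{2n+1} S^{n} K^{4n} (n = 1, 2, …).
For term 6, n = 6, so the run lengths are 12, 13, 6, 24.

JJJJJJJJJJJJQQQQQQQQQQQQQSSSSSSKKKKKKKKKKKKKKKKKKKKKKKK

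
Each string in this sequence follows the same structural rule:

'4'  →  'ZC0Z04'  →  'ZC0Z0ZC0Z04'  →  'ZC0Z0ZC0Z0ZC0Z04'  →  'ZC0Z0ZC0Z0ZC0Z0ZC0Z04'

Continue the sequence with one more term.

Every step adds ZC0Z0 at the front: s(k+1) = ZC0Z0·s(k).
So the next term is ZC0Z0·ZC0Z0ZC0Z0ZC0Z0ZC0Z04.

ZC0Z0ZC0Z0ZC0Z0ZC0Z0ZC0Z04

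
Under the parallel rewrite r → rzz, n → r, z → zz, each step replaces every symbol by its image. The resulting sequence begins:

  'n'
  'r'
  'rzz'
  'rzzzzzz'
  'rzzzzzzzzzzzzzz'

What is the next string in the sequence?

Rewriting the 15 symbols of rzzzzzzzzzzzzzz one by one yields rzz zz zz zz zz zz zz zz zz zz zz zz zz zz zz; concatenated:

rzzzzzzzzzzzzzzzzzzzzzzzzzzzzzz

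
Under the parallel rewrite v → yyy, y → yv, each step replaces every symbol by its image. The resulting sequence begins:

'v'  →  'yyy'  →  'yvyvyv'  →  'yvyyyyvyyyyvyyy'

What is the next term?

φ(yvyyyyvyyyyvyyy) expands symbol-by-symbol to yv yyy yv yv yv yv yyy yv yv yv yv yyy yv yv yv; joining the 15 pieces gives the next term.

yvyyyyvyvyvyvyyyyvyvyvyvyyyyvyvyv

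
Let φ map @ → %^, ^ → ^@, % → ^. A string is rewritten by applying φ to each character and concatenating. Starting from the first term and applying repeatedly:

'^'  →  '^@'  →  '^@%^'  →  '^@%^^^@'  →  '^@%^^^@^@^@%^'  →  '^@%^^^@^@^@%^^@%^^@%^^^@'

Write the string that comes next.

^@%^^^@^@^@%^^@%^^@%^^^@^@%^^^@^@%^^^@^@^@%^

φ(^@%^^^@^@^@%^^@%^^@%^^^@) expands symbol-by-symbol to ^@ %^ ^ ^@ ^@ ^@ %^ ^@ %^ ^@ %^ ^ ^@ ^@ %^ ^ ^@ ^@ %^ ^ ^@ ^@ ^@ %^; joining the 24 pieces gives the next term.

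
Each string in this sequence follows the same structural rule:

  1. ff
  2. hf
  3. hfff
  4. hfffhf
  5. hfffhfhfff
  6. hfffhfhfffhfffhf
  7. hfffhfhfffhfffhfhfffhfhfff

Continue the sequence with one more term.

This is a Fibonacci-style word recurrence s(k) = s(k−1)·s(k−2): e.g. hf·ff = hfff.
So term 8 is hfffhfhfffhfffhfhfffhfhfff·hfffhfhfffhfffhf.

hfffhfhfffhfffhfhfffhfhfffhfffhfhfffhfffhf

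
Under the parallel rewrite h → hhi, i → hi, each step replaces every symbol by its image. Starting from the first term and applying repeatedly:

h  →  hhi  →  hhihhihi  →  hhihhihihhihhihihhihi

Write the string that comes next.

Replace each of the 21 characters of hhihhihihhihhihihhihi in place — hhi hhi hi hhi hhi hi hhi hi hhi hhi hi hhi hhi hi hhi hi hhi hhi hi hhi hi — and concatenate.

hhihhihihhihhihihhihihhihhihihhihhihihhihihhihhihihhihi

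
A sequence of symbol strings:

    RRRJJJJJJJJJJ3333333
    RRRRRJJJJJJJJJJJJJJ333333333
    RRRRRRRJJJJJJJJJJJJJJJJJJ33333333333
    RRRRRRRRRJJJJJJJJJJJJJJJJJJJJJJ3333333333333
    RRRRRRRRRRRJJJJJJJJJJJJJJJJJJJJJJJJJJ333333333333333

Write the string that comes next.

RRRRRRRRRRRRRJJJJJJJJJJJJJJJJJJJJJJJJJJJJJJ33333333333333333

The n-th term is 2n-1 R's then 4n+2 J's then 2n+3 3's, where the shown terms are n = 2, 3, 4, 5, 6.
At n = 7 the blocks have lengths 13, 30, 17.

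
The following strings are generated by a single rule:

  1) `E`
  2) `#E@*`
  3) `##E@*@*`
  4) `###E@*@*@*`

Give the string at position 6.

s(k+1) = #·s(k)·@*, so each term gains # as a prefix and @* as a suffix.
From ###E@*@*@*, 2 further steps: ###E@*@*@* → ####E@*@*@*@* → (answer).

#####E@*@*@*@*@*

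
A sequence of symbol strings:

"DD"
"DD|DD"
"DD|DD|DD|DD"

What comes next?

DD|DD|DD|DD|DD|DD|DD|DD

Every step duplicates the string with '|' between the halves.
One more doubling of DD|DD|DD|DD gives the answer.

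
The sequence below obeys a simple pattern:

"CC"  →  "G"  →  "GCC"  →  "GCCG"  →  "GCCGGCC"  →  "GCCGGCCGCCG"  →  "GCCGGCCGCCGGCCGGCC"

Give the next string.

GCCGGCCGCCGGCCGGCCGCCGGCCGCCG

This is a Fibonacci-style word recurrence s(k) = s(k−1)·s(k−2): e.g. G·CC = GCC.
Continuing: GCCGGCCGCCGGCCGGCC · GCCGGCCGCCG gives term 8.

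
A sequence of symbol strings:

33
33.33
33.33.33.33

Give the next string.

s(k+1) = s(k)·.·s(k) — each term doubles the last with '.' between the halves.
Doubling 33.33.33.33 with '.' between the halves:

33.33.33.33.33.33.33.33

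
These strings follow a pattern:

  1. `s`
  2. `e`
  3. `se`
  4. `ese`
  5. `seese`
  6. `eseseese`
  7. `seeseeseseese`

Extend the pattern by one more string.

Each term (from the third on) is the two preceding terms concatenated in order: term 3 = s·e = se.
So term 8 is eseseese·seeseeseseese.

eseseeseseeseeseseese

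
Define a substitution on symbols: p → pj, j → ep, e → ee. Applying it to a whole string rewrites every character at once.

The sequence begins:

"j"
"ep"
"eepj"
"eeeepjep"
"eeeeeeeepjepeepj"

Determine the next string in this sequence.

Applying the rule to each of the 16 symbols of eeeeeeeepjepeepj gives the pieces ee ee ee ee ee ee ee ee pj ep ee pj ee ee pj ep, which concatenate to the answer.

eeeeeeeeeeeeeeeepjepeepjeeeepjep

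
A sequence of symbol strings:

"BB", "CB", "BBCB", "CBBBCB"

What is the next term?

This is a Fibonacci-style word recurrence s(k) = s(k−2)·s(k−1): e.g. BB·CB = BBCB.
The next term joins BBCB and CBBBCB.

BBCBCBBBCB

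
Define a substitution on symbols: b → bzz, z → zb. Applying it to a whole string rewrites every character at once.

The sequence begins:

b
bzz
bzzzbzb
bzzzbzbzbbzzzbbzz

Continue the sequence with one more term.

bzzzbzbzbbzzzbbzzzbbzzbzzzbzbzbbzzbzzzbzb

Applying the rule to each of the 17 symbols of bzzzbzbzbbzzzbbzz gives the pieces bzz zb zb zb bzz zb bzz zb bzz bzz zb zb zb bzz bzz zb zb, which concatenate to the answer.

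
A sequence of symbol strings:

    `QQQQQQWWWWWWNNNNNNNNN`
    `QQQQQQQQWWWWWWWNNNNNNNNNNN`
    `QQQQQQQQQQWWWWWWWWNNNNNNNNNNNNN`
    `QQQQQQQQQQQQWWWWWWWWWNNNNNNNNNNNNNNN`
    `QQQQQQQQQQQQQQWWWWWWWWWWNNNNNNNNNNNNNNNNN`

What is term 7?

QQQQQQQQQQQQQQQQQQWWWWWWWWWWWWNNNNNNNNNNNNNNNNNNNNN

Each string has the form Q^{2n} W^{n+3} N^{2n+3}, where the shown terms are n = 3, 4, 5, 6, 7.
For term 7, n = 9, so the run lengths are 18, 12, 21.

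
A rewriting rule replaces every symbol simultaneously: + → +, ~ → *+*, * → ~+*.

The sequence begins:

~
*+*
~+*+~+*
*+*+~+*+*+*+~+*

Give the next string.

~+*+~+*+*+*+~+*+~+*+~+*+*+*+~+*

Replace each of the 15 characters of *+*+~+*+*+*+~+* in place — ~+* + ~+* + *+* + ~+* + ~+* + ~+* + *+* + ~+* — and concatenate.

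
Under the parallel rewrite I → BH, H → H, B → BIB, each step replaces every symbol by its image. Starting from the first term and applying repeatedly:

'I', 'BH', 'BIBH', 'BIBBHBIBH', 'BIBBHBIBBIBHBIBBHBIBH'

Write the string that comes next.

BIBBHBIBBIBHBIBBHBIBBIBBHBIBHBIBBHBIBBIBHBIBBHBIBH

Replace each of the 21 characters of BIBBHBIBBIBHBIBBHBIBH in place — BIB BH BIB BIB H BIB BH BIB BIB BH BIB H BIB BH BIB BIB H BIB BH BIB H — and concatenate.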